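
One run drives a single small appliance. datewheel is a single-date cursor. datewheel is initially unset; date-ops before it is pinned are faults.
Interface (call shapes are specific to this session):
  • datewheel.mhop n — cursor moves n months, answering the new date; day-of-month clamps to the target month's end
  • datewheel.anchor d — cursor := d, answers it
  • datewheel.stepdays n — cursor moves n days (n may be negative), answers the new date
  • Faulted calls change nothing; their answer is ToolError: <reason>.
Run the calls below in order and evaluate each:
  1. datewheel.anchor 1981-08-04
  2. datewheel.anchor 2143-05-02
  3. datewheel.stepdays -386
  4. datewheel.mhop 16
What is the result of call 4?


Answer: 2143-08-11

Derivation:
·→ datewheel.anchor(d='1981-08-04')
·← 1981-08-04
·→ datewheel.anchor(d='2143-05-02')
·← 2143-05-02
·→ datewheel.stepdays(n='-386')
·← 2142-04-11
·→ datewheel.mhop(n='16')
·← 2143-08-11


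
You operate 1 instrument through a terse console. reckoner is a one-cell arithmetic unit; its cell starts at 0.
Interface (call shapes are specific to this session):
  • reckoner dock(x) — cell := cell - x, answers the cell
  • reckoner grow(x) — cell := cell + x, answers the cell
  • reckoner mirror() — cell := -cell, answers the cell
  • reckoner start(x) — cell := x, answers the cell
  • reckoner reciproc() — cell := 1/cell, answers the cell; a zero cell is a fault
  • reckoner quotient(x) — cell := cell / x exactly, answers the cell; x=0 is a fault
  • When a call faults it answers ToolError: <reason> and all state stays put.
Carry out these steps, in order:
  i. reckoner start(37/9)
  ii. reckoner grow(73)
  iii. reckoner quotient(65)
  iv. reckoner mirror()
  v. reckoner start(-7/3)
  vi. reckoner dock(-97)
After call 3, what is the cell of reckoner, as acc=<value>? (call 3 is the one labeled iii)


Answer: acc=694/585

Derivation:
==> reckoner start(x=37/9)
<== 37/9
==> reckoner grow(x=73)
<== 694/9
==> reckoner quotient(x=65)
<== 694/585
==> reckoner mirror()
<== -694/585
==> reckoner start(x=-7/3)
<== -7/3
==> reckoner dock(x=-97)
<== 284/3


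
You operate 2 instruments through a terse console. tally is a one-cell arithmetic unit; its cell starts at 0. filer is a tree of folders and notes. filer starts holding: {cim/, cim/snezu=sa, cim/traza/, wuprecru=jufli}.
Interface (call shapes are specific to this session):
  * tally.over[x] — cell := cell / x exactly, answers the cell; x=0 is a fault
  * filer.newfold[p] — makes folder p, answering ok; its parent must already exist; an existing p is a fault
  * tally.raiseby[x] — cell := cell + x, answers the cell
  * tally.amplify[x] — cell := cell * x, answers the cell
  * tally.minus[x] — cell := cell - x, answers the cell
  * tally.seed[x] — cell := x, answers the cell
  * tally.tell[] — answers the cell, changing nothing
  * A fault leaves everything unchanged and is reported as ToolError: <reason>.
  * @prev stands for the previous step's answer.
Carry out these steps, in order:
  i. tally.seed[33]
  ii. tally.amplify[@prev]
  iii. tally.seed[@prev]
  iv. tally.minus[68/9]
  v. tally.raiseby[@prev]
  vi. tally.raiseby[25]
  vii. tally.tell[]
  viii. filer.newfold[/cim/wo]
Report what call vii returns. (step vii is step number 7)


I run tally.seed(x=33), and observe 33.
Now I run tally.amplify(x=@prev), yielding 1089.
Invoking tally.seed(x=@prev), giving 1089.
Next I call tally.minus(x=68/9), and see 9733/9.
Then tally.raiseby(x=@prev), and see 19466/9.
Then tally.raiseby(x=25), giving 19691/9.
I call tally.tell(), and see 19691/9.
Calling filer.newfold(p=/cim/wo), which returns ok.

Answer: 19691/9


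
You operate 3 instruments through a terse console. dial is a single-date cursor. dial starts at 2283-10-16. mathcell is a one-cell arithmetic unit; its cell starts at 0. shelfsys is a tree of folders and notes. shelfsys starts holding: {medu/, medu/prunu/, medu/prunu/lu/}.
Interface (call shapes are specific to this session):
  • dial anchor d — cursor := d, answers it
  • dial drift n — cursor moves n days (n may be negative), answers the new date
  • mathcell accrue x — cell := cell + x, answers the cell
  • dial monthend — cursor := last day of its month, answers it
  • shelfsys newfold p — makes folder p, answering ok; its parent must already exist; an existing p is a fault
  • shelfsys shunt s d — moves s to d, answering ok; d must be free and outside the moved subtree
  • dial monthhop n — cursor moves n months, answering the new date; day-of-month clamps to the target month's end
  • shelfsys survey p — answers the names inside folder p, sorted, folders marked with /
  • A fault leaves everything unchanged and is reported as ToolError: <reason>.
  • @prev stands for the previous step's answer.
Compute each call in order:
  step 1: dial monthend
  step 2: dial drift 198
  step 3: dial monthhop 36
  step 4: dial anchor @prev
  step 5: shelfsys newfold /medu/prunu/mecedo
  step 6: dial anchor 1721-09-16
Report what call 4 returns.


Act: dial monthend[]
Obs: 2283-10-31
Act: dial drift[n: 198]
Obs: 2284-05-16
Act: dial monthhop[n: 36]
Obs: 2287-05-16
Act: dial anchor[d: @prev]
Obs: 2287-05-16
Act: shelfsys newfold[p: /medu/prunu/mecedo]
Obs: ok
Act: dial anchor[d: 1721-09-16]
Obs: 1721-09-16

Answer: 2287-05-16


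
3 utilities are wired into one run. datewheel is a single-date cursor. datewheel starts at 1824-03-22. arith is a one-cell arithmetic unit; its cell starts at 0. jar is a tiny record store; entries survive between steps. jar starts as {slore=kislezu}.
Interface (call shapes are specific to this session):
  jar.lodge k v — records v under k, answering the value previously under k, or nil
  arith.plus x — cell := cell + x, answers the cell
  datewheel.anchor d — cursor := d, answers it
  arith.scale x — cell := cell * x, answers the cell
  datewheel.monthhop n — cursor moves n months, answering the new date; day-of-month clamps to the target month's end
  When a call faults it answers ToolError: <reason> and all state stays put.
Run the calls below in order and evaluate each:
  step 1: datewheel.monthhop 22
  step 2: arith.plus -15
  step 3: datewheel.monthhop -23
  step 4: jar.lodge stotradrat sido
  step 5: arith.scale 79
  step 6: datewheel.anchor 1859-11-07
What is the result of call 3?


Answer: 1824-02-22

Derivation:
==> datewheel.monthhop(n: 22)
<== 1826-01-22
==> arith.plus(x: -15)
<== -15
==> datewheel.monthhop(n: -23)
<== 1824-02-22
==> jar.lodge(k: stotradrat, v: sido)
<== nil
==> arith.scale(x: 79)
<== -1185
==> datewheel.anchor(d: 1859-11-07)
<== 1859-11-07


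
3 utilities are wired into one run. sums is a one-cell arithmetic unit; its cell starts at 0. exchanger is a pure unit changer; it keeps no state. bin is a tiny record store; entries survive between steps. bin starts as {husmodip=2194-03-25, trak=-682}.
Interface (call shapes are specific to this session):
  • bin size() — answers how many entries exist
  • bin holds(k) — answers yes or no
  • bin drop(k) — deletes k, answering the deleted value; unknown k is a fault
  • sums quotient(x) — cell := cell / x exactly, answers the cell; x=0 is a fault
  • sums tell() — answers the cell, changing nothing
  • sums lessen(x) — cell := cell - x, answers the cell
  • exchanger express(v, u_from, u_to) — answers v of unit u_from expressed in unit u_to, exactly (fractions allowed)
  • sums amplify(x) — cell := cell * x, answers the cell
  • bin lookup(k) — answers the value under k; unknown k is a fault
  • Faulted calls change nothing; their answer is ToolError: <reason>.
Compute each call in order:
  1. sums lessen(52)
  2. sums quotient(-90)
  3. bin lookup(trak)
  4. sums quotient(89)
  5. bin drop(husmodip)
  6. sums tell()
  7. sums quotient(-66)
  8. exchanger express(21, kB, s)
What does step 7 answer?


Answer: -13/132165

Derivation:
# sums lessen(x='52') => -52
# sums quotient(x='-90') => 26/45
# bin lookup(k='trak') => -682
# sums quotient(x='89') => 26/4005
# bin drop(k='husmodip') => 2194-03-25
# sums tell() => 26/4005
# sums quotient(x='-66') => -13/132165
# exchanger express(v='21', u_from='kB', u_to='s') => ToolError: incompatible units


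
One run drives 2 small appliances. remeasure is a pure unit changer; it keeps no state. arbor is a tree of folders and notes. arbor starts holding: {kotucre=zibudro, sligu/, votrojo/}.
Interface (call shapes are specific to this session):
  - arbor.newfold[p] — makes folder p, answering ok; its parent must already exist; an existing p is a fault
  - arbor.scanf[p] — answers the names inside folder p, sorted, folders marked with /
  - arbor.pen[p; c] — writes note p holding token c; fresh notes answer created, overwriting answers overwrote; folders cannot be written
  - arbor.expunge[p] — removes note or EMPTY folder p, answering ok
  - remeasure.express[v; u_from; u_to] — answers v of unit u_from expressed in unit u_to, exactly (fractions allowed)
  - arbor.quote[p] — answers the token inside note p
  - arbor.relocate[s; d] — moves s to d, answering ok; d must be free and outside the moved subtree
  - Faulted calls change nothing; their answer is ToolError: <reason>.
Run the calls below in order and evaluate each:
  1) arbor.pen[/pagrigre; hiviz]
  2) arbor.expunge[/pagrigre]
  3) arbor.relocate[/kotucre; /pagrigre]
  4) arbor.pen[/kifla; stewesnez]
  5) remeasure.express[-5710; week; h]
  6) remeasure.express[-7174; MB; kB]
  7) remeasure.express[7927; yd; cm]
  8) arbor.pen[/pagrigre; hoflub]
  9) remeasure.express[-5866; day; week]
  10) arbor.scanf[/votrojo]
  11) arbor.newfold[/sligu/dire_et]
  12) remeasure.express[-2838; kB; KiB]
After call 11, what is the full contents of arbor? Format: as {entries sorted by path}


Answer: {kifla=stewesnez, pagrigre=hoflub, sligu/, sligu/dire_et/, votrojo/}

Derivation:
> pen p='/pagrigre' c='hiviz'
[out] created
> expunge p='/pagrigre'
[out] ok
> relocate s='/kotucre' d='/pagrigre'
[out] ok
> pen p='/kifla' c='stewesnez'
[out] created
> express v='-5710' u_from='week' u_to='h'
[out] -959280
> express v='-7174' u_from='MB' u_to='kB'
[out] -7174000
> express v='7927' u_from='yd' u_to='cm'
[out] 18121122/25
> pen p='/pagrigre' c='hoflub'
[out] overwrote
> express v='-5866' u_from='day' u_to='week'
[out] -838
> scanf p='/votrojo'
[out] []
> newfold p='/sligu/dire_et'
[out] ok
> express v='-2838' u_from='kB' u_to='KiB'
[out] -177375/64


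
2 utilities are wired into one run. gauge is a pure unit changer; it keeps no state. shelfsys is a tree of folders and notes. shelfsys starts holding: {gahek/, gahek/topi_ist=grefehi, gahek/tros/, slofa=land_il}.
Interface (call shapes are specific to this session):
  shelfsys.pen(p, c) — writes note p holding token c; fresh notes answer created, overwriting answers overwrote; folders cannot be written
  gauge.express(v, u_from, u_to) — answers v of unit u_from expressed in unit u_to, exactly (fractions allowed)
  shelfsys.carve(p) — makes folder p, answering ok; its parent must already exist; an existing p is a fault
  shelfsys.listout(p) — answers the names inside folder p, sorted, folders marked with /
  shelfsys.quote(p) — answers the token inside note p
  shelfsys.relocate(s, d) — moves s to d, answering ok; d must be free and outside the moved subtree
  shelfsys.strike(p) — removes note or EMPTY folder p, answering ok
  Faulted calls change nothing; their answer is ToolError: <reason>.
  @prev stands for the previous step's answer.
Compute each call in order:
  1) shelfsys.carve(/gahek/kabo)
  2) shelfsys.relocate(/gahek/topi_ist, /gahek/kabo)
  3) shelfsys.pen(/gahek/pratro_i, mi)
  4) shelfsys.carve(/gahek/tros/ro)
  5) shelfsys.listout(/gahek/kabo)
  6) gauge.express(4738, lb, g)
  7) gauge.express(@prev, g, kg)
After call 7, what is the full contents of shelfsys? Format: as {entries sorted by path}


CALL shelfsys.carve[p=/gahek/kabo]
RET  ok
CALL shelfsys.relocate[s=/gahek/topi_ist; d=/gahek/kabo]
RET  ToolError: exists
CALL shelfsys.pen[p=/gahek/pratro_i; c=mi]
RET  created
CALL shelfsys.carve[p=/gahek/tros/ro]
RET  ok
CALL shelfsys.listout[p=/gahek/kabo]
RET  []
CALL gauge.express[v=4738; u_from=lb; u_to=g]
RET  107456032453/50000
CALL gauge.express[v=@prev; u_from=g; u_to=kg]
RET  107456032453/50000000

Answer: {gahek/, gahek/kabo/, gahek/pratro_i=mi, gahek/topi_ist=grefehi, gahek/tros/, gahek/tros/ro/, slofa=land_il}


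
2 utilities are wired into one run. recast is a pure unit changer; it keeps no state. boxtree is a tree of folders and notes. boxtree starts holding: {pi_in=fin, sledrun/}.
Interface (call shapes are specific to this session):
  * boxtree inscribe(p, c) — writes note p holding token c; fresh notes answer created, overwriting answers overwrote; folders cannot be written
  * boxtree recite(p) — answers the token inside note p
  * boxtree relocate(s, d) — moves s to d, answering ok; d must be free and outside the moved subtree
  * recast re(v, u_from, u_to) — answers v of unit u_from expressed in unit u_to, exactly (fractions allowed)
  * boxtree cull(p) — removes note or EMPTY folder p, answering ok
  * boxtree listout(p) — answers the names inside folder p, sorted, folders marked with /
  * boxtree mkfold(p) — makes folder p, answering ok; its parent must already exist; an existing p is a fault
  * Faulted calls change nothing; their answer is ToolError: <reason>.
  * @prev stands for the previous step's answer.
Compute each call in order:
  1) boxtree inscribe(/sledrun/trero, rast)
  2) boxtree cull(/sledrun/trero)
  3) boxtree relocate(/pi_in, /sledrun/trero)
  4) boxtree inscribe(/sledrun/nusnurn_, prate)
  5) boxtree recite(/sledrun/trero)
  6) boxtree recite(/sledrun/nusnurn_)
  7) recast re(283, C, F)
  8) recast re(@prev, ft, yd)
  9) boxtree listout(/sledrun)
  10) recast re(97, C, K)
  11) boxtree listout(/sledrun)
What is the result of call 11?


Answer: [nusnurn_, trero]

Derivation:
CALL boxtree inscribe[p='/sledrun/trero'; c='rast']
RET  created
CALL boxtree cull[p='/sledrun/trero']
RET  ok
CALL boxtree relocate[s='/pi_in'; d='/sledrun/trero']
RET  ok
CALL boxtree inscribe[p='/sledrun/nusnurn_'; c='prate']
RET  created
CALL boxtree recite[p='/sledrun/trero']
RET  fin
CALL boxtree recite[p='/sledrun/nusnurn_']
RET  prate
CALL recast re[v='283'; u_from='C'; u_to='F']
RET  2707/5
CALL recast re[v='@prev'; u_from='ft'; u_to='yd']
RET  2707/15
CALL boxtree listout[p='/sledrun']
RET  [nusnurn_, trero]
CALL recast re[v='97'; u_from='C'; u_to='K']
RET  7403/20
CALL boxtree listout[p='/sledrun']
RET  [nusnurn_, trero]


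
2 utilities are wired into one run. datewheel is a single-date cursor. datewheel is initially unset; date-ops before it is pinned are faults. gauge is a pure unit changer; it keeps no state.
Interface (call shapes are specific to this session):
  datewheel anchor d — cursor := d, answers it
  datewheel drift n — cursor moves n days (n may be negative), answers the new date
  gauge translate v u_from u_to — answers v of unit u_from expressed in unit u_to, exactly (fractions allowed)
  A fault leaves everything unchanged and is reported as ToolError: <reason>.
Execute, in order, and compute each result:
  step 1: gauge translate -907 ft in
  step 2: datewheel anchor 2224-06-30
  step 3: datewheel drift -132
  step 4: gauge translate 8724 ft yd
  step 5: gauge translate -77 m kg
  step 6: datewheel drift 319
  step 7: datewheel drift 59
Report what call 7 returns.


Answer: 2225-03-03

Derivation:
Now I run gauge translate on v→-907, u_from→ft, u_to→in, → -10884.
I run datewheel anchor on d→2224-06-30, giving 2224-06-30.
I use datewheel drift on n→-132, and observe 2224-02-19.
I call gauge translate on v→8724, u_from→ft, u_to→yd: 2908.
Then gauge translate on v→-77, u_from→m, u_to→kg, giving ToolError: incompatible units.
Next I call datewheel drift on n→319, giving 2225-01-03.
I run datewheel drift on n→59, and observe 2225-03-03.


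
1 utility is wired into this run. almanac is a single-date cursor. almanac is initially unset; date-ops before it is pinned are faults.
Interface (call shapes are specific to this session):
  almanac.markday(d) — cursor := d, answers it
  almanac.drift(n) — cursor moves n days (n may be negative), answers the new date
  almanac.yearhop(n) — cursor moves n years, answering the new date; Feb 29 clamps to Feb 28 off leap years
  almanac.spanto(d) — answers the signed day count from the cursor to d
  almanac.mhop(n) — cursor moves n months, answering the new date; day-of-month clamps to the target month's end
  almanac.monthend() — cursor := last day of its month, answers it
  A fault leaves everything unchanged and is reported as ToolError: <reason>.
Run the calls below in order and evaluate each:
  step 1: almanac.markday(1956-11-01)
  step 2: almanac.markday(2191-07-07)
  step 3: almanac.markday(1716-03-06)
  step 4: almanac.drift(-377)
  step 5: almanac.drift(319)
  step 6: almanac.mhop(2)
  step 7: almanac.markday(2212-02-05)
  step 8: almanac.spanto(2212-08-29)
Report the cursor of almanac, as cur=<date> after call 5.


Answer: cur=1716-01-08

Derivation:
Next I call markday(d=1956-11-01): 1956-11-01.
Then markday(d=2191-07-07), and see 2191-07-07.
I call markday(d=1716-03-06), giving 1716-03-06.
Calling drift(n=-377), yielding 1715-02-23.
I run drift(n=319), yielding 1716-01-08.
Invoking mhop(n=2): 1716-03-08.
Invoking markday(d=2212-02-05), → 2212-02-05.
Then spanto(d=2212-08-29), and observe 206.


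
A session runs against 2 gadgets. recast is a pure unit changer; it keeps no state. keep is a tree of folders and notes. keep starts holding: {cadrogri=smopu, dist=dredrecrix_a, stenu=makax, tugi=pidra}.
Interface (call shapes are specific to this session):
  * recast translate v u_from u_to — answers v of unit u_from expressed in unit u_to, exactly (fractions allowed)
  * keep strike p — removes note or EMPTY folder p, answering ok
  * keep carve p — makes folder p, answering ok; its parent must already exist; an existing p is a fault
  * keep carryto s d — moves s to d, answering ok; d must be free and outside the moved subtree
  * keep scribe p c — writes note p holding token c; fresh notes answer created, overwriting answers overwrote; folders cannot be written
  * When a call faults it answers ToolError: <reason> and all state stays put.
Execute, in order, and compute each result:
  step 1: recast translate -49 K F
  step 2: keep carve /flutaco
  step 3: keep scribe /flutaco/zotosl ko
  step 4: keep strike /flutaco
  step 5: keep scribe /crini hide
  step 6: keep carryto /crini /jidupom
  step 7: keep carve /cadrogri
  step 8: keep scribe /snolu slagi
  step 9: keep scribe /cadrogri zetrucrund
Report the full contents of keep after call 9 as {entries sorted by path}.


Answer: {cadrogri=zetrucrund, dist=dredrecrix_a, flutaco/, flutaco/zotosl=ko, jidupom=hide, snolu=slagi, stenu=makax, tugi=pidra}

Derivation:
I try recast translate with v='-49', u_from='K', u_to='F', → -54787/100.
Calling keep carve with p='/flutaco', and see ok.
I try keep scribe with p='/flutaco/zotosl', c='ko', — result: created.
Next I call keep strike with p='/flutaco', → ToolError: not empty.
Then keep scribe with p='/crini', c='hide', and see created.
Next I call keep carryto with s='/crini', d='/jidupom', and get ok.
Then keep carve with p='/cadrogri', giving ToolError: exists.
I call keep scribe with p='/snolu', c='slagi', which returns created.
Calling keep scribe with p='/cadrogri', c='zetrucrund': overwrote.


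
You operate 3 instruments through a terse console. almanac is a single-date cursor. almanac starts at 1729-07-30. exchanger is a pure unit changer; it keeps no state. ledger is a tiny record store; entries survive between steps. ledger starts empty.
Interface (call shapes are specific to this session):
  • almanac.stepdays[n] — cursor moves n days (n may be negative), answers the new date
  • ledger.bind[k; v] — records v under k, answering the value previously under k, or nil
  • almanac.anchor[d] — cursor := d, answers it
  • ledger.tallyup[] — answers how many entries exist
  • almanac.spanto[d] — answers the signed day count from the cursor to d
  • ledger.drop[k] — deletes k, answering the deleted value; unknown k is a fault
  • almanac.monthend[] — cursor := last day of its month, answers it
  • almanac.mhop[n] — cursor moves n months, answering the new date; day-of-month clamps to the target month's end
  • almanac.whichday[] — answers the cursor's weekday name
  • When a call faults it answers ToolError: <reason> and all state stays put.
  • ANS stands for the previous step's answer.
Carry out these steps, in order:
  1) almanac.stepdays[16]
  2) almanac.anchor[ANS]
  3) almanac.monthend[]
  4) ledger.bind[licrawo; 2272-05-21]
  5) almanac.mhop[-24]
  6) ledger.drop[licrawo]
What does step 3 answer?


Answer: 1729-08-31

Derivation:
>> stepdays(n: 16)
<< 1729-08-15
>> anchor(d: ANS)
<< 1729-08-15
>> monthend()
<< 1729-08-31
>> bind(k: licrawo, v: 2272-05-21)
<< nil
>> mhop(n: -24)
<< 1727-08-31
>> drop(k: licrawo)
<< 2272-05-21


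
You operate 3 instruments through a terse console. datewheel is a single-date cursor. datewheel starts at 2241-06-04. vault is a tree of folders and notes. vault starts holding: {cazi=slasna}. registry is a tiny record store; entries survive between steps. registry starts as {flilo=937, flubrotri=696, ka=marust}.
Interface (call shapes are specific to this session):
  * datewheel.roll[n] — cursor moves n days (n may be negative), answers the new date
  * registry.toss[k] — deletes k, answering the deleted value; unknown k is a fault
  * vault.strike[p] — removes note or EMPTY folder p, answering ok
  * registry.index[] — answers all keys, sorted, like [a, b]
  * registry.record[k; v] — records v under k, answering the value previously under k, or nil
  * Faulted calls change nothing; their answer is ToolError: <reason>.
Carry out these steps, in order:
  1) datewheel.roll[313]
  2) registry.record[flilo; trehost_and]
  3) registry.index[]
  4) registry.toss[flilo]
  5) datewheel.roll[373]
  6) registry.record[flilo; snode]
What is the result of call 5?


Invoking datewheel.roll(313), — result: 2242-04-13.
Then registry.record(flilo, trehost_and), and get 937.
I try registry.index(): [flilo, flubrotri, ka].
I call registry.toss(flilo), which returns trehost_and.
I call datewheel.roll(373), → 2243-04-21.
I run registry.record(flilo, snode), → nil.

Answer: 2243-04-21


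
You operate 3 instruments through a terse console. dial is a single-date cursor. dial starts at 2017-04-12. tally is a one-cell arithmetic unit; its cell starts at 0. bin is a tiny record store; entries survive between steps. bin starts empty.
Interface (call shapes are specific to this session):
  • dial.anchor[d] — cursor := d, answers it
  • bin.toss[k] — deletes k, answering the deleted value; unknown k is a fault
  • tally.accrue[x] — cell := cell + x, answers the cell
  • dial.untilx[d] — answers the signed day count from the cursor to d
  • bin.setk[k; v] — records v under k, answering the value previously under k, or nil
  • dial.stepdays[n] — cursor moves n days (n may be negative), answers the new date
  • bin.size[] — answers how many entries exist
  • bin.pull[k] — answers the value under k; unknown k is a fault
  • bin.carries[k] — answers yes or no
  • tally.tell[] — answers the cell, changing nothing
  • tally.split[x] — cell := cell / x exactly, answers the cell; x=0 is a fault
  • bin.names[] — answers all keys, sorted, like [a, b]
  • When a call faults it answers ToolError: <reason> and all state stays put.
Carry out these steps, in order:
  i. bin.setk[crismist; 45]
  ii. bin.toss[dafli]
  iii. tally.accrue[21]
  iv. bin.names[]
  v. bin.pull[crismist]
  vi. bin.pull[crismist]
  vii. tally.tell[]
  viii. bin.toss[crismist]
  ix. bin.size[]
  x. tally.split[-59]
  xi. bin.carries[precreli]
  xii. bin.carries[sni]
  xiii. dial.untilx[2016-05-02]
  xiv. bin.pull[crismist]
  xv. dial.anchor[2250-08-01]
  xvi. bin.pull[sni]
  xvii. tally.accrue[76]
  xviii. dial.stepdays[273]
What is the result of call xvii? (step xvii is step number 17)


Answer: 4463/59

Derivation:
Now I run bin.setk(k: crismist, v: 45), and observe nil.
I use bin.toss(k: dafli), — result: ToolError: no such key dafli.
Then tally.accrue(x: 21), — result: 21.
I run bin.names(), giving [crismist].
Calling bin.pull(k: crismist), — result: 45.
Now I run bin.pull(k: crismist), and see 45.
Invoking tally.tell, and see 21.
Next I call bin.toss(k: crismist), yielding 45.
Using bin.size(), yielding 0.
I try tally.split(x: -59), yielding -21/59.
I run bin.carries(k: precreli), and observe no.
I invoke bin.carries(k: sni), which returns no.
Now I run dial.untilx(d: 2016-05-02), which returns -345.
I invoke bin.pull(k: crismist), and get ToolError: no such key crismist.
Next I call dial.anchor(d: 2250-08-01), — result: 2250-08-01.
Calling bin.pull(k: sni), which returns ToolError: no such key sni.
I invoke tally.accrue(x: 76), which returns 4463/59.
I invoke dial.stepdays(n: 273), — result: 2251-05-01.


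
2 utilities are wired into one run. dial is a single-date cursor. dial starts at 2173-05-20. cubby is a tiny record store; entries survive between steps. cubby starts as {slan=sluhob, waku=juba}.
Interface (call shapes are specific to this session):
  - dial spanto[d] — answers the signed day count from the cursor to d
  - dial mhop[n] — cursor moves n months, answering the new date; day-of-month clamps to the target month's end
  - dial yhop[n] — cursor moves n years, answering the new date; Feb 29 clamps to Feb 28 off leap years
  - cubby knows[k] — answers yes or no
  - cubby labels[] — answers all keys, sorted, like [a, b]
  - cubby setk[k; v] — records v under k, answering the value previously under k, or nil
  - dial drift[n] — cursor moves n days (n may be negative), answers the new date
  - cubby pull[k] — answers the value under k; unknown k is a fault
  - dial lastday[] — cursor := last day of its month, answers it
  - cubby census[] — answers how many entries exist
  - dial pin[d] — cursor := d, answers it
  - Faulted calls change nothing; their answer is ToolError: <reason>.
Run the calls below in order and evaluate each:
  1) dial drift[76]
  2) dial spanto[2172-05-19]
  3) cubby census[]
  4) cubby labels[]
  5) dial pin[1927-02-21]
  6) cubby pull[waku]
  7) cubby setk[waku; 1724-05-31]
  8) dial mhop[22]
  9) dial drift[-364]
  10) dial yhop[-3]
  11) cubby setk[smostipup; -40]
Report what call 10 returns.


Then dial drift on n=76, and observe 2173-08-04.
Calling dial spanto on d=2172-05-19, giving -442.
Then cubby census, — result: 2.
Next I call cubby labels(), yielding [slan, waku].
Invoking dial pin on d=1927-02-21, yielding 1927-02-21.
I call cubby pull on k=waku: juba.
Then cubby setk on k=waku, v=1724-05-31, giving juba.
Calling dial mhop on n=22, → 1928-12-21.
I run dial drift on n=-364, which returns 1927-12-23.
I try dial yhop on n=-3, and see 1924-12-23.
I use cubby setk on k=smostipup, v=-40, and get nil.

Answer: 1924-12-23


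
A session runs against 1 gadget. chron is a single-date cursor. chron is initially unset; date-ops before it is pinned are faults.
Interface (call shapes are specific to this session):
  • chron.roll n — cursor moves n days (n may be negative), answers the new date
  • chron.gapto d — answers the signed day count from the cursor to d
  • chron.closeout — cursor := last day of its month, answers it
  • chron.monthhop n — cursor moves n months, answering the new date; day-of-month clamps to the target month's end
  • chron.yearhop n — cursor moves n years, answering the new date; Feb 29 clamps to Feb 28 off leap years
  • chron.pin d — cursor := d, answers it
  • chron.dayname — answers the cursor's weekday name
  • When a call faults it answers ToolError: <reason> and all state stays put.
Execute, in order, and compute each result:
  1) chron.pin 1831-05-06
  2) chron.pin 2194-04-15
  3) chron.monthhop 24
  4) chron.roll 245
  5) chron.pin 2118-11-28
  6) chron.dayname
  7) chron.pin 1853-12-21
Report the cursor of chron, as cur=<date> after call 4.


>>> chron.pin d: 1831-05-06
:: 1831-05-06
>>> chron.pin d: 2194-04-15
:: 2194-04-15
>>> chron.monthhop n: 24
:: 2196-04-15
>>> chron.roll n: 245
:: 2196-12-16
>>> chron.pin d: 2118-11-28
:: 2118-11-28
>>> chron.dayname
:: Monday
>>> chron.pin d: 1853-12-21
:: 1853-12-21

Answer: cur=2196-12-16


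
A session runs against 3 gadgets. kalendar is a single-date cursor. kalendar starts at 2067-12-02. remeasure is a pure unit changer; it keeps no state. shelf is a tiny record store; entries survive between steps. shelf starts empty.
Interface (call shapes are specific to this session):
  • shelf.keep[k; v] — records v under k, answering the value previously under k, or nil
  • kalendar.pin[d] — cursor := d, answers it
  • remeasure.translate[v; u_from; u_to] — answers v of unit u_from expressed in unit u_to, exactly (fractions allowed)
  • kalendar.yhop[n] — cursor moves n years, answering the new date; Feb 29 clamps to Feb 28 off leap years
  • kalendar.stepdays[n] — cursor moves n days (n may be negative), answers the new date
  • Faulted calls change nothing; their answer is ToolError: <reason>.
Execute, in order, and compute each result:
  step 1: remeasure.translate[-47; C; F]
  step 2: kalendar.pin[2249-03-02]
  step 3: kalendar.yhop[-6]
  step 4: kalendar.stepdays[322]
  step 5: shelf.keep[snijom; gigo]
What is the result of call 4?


→ translate(-47, C, F)
← -263/5
→ pin(2249-03-02)
← 2249-03-02
→ yhop(-6)
← 2243-03-02
→ stepdays(322)
← 2244-01-18
→ keep(snijom, gigo)
← nil

Answer: 2244-01-18


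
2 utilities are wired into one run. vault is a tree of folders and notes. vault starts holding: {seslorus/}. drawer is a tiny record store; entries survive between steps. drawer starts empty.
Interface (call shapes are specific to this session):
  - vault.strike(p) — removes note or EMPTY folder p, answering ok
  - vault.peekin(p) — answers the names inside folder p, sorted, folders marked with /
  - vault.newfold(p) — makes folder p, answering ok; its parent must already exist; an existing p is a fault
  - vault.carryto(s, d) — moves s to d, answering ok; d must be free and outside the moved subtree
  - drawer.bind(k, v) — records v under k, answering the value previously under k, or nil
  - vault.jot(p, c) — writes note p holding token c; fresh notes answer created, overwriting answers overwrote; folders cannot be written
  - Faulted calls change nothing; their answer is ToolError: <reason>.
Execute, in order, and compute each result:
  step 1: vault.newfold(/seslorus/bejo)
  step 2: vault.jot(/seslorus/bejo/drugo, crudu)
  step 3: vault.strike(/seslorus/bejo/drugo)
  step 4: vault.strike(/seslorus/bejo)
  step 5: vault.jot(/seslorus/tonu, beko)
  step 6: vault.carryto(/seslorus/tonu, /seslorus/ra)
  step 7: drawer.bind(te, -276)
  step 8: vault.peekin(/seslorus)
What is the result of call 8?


I try newfold passing p=/seslorus/bejo, giving ok.
Calling jot passing p=/seslorus/bejo/drugo, c=crudu, giving created.
Calling strike passing p=/seslorus/bejo/drugo, — result: ok.
Calling strike passing p=/seslorus/bejo, and get ok.
I call jot passing p=/seslorus/tonu, c=beko, — result: created.
Calling carryto passing s=/seslorus/tonu, d=/seslorus/ra, and observe ok.
Then bind passing k=te, v=-276, which returns nil.
I invoke peekin passing p=/seslorus: [ra].

Answer: [ra]


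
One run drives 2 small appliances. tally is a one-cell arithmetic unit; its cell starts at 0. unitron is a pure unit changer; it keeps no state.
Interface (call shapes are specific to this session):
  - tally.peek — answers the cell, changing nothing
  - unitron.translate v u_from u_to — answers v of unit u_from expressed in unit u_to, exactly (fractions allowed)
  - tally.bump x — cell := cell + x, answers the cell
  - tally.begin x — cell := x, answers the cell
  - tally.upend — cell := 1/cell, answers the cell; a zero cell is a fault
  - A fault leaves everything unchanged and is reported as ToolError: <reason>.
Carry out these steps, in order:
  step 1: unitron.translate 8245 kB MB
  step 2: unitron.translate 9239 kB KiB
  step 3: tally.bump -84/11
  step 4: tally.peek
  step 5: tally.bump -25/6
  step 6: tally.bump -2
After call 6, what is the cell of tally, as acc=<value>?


==> unitron.translate(v: 8245, u_from: kB, u_to: MB)
<== 1649/200
==> unitron.translate(v: 9239, u_from: kB, u_to: KiB)
<== 1154875/128
==> tally.bump(x: -84/11)
<== -84/11
==> tally.peek()
<== -84/11
==> tally.bump(x: -25/6)
<== -779/66
==> tally.bump(x: -2)
<== -911/66

Answer: acc=-911/66


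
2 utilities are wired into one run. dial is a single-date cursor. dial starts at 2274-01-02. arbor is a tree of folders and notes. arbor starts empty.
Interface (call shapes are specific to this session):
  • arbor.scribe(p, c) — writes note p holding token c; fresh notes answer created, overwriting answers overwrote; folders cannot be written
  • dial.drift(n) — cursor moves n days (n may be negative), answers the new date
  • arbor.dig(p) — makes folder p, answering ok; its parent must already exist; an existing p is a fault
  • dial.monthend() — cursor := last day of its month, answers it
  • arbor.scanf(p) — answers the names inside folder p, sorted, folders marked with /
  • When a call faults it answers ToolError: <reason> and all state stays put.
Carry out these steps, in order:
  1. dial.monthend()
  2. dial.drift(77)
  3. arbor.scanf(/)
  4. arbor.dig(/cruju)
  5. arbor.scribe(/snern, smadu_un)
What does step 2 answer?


Calling dial.monthend, and see 2274-01-31.
I try dial.drift with n='77', and see 2274-04-18.
I call arbor.scanf with p='/', and get [].
I try arbor.dig with p='/cruju', and get ok.
I use arbor.scribe with p='/snern', c='smadu_un', — result: created.

Answer: 2274-04-18


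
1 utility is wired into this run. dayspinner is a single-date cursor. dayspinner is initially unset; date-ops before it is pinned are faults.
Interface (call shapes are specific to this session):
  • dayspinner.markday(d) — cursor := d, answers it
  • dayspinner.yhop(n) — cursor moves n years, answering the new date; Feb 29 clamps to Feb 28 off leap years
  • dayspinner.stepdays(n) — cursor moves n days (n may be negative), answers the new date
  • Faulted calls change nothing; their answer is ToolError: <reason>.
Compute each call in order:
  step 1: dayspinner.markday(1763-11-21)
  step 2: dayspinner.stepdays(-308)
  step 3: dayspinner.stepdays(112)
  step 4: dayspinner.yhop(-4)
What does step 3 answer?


// markday(d='1763-11-21') => 1763-11-21
// stepdays(n='-308') => 1763-01-17
// stepdays(n='112') => 1763-05-09
// yhop(n='-4') => 1759-05-09

Answer: 1763-05-09


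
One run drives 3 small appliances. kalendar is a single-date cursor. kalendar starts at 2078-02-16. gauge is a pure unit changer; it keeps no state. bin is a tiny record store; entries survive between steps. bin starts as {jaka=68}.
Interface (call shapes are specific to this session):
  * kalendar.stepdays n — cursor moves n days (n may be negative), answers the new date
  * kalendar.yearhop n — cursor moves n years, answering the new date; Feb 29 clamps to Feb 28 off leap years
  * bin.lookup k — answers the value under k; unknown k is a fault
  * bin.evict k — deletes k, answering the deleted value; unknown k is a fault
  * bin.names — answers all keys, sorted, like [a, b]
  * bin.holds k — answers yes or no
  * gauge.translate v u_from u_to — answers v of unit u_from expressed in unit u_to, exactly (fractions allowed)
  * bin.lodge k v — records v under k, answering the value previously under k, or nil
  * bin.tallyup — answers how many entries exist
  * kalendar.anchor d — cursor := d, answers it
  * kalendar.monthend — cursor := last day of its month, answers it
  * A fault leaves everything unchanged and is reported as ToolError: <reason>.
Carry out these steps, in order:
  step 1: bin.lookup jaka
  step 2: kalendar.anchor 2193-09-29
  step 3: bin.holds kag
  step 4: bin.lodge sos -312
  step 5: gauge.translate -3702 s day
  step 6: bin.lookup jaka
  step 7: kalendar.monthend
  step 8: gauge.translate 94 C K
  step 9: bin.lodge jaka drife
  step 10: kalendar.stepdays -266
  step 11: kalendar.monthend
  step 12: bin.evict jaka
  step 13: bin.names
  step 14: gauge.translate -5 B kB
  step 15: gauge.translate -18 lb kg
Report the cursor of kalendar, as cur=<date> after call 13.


·→ bin.lookup(jaka)
·← 68
·→ kalendar.anchor(2193-09-29)
·← 2193-09-29
·→ bin.holds(kag)
·← no
·→ bin.lodge(sos, -312)
·← nil
·→ gauge.translate(-3702, s, day)
·← -617/14400
·→ bin.lookup(jaka)
·← 68
·→ kalendar.monthend()
·← 2193-09-30
·→ gauge.translate(94, C, K)
·← 7343/20
·→ bin.lodge(jaka, drife)
·← 68
·→ kalendar.stepdays(-266)
·← 2193-01-07
·→ kalendar.monthend()
·← 2193-01-31
·→ bin.evict(jaka)
·← drife
·→ bin.names()
·← [sos]
·→ gauge.translate(-5, B, kB)
·← -1/200
·→ gauge.translate(-18, lb, kg)
·← -408233133/50000000

Answer: cur=2193-01-31


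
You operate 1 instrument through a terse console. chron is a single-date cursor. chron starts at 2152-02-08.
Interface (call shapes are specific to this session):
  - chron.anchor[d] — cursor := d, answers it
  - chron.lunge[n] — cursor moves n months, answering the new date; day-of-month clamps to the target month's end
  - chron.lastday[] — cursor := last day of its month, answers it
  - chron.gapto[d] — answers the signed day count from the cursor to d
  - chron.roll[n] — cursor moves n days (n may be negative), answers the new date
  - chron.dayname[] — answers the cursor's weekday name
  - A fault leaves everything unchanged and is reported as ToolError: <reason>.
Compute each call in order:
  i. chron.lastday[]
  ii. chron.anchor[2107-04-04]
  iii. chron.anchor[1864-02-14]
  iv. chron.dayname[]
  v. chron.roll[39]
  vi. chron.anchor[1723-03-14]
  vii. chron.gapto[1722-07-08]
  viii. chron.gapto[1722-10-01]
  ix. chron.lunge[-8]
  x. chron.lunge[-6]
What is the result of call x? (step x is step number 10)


Answer: 1722-01-14

Derivation:
Using lastday(): 2152-02-29.
Invoking anchor(2107-04-04): 2107-04-04.
Now I run anchor(1864-02-14), giving 1864-02-14.
I try dayname, which returns Sunday.
I run roll(39), and observe 1864-03-24.
I use anchor(1723-03-14): 1723-03-14.
Next I call gapto(1722-07-08), and observe -249.
Now I run gapto(1722-10-01), — result: -164.
I call lunge(-8): 1722-07-14.
I use lunge(-6), and see 1722-01-14.


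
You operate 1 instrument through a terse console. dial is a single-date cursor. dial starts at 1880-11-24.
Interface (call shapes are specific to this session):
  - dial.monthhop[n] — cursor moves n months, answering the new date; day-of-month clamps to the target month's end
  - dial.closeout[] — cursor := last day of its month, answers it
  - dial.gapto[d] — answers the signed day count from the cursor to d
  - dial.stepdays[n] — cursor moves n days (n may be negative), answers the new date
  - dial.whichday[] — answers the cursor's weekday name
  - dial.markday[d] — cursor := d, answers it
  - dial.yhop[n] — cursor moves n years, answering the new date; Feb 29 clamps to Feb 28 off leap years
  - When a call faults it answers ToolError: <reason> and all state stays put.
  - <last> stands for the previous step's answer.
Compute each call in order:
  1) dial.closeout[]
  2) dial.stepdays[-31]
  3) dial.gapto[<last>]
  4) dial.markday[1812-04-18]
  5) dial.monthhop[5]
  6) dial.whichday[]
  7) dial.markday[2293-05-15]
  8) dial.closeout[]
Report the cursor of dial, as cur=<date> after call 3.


> dial.closeout
[out] 1880-11-30
> dial.stepdays n='-31'
[out] 1880-10-30
> dial.gapto d='<last>'
[out] 0
> dial.markday d='1812-04-18'
[out] 1812-04-18
> dial.monthhop n='5'
[out] 1812-09-18
> dial.whichday
[out] Friday
> dial.markday d='2293-05-15'
[out] 2293-05-15
> dial.closeout
[out] 2293-05-31

Answer: cur=1880-10-30


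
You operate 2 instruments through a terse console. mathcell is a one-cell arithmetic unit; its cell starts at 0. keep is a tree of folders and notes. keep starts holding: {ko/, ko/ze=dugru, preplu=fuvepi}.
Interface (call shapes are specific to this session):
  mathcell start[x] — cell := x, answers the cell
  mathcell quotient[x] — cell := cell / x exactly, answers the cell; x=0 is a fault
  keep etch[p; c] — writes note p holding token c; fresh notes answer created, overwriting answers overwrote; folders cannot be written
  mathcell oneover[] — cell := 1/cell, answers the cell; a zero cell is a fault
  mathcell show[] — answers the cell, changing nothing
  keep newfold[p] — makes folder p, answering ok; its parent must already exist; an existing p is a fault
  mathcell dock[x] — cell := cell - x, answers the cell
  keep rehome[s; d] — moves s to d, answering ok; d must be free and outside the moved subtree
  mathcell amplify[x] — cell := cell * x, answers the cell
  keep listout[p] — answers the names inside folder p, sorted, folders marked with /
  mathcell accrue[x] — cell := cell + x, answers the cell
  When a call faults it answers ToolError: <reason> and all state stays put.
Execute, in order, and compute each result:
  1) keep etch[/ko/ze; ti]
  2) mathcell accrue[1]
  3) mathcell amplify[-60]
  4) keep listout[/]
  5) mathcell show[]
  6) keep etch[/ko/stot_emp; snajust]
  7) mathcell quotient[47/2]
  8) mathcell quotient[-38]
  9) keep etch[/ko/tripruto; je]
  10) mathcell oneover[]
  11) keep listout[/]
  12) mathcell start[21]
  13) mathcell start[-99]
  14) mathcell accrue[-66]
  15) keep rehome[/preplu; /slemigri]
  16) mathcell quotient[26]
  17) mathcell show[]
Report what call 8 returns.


Answer: 60/893

Derivation:
I call keep etch passing p='/ko/ze', c='ti', giving overwrote.
I try mathcell accrue passing x='1', and see 1.
I run mathcell amplify passing x='-60', and observe -60.
Now I run keep listout passing p='/', which returns [ko/, preplu].
I try mathcell show, and see -60.
Now I run keep etch passing p='/ko/stot_emp', c='snajust', → created.
Next I call mathcell quotient passing x='47/2', which returns -120/47.
Now I run mathcell quotient passing x='-38', which returns 60/893.
I run keep etch passing p='/ko/tripruto', c='je', — result: created.
Invoking mathcell oneover, and observe 893/60.
I run keep listout passing p='/', and observe [ko/, preplu].
Calling mathcell start passing x='21', yielding 21.
Next I call mathcell start passing x='-99', and observe -99.
I invoke mathcell accrue passing x='-66', and see -165.
Using keep rehome passing s='/preplu', d='/slemigri', → ok.
I try mathcell quotient passing x='26', → -165/26.
I use mathcell show, and see -165/26.
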